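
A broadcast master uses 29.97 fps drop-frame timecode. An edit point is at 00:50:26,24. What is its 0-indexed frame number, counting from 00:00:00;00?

90714

As if non-drop at 30 labels/s: (0 × 3600 + 50 × 60 + 26) × 30 + 24 = 90804.
Minute boundaries passed: 50; those not divisible by 10: 50 − 5 = 45; dropped labels = 2 × 45 = 90.
Actual frame index = 90804 − 90 = 90714.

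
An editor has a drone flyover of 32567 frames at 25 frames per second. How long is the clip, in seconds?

1302.68 seconds

Running time = 32567 / (25) = 1302.68 s.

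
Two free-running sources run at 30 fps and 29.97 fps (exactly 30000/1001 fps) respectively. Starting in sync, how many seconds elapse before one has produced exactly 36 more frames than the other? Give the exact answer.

1201.2 seconds

The gap grows by |30000/1001 − 30| = 30/1001 frames per second.
Time for a 36-frame gap: 36 ÷ (30/1001) = 1201.2 s.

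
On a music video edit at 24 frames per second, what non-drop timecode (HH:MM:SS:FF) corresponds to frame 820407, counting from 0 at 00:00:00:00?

09:29:43:15

820407 ÷ 24 = 34183 full seconds, remainder 15 frames.
34183 s = 9 h 29 min 43 s.
Timecode: 09:29:43:15.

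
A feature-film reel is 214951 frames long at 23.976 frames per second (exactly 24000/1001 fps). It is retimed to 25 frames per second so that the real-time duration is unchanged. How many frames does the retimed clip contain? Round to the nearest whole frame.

224131 frames

Frames at target rate = 214951 × (25) / (24000/1001) = 215165951/960 ≈ 224131.199.
Nearest whole frame: 224131.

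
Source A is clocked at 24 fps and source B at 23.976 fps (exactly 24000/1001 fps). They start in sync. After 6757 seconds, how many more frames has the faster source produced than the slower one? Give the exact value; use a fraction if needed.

162168/1001 frames

A emits 24 × 6757 = 162168 frames; B emits 24000/1001 × 6757 = 162168000/1001.
Difference = 162168/1001 frames (≈ 162.0060); B is behind A.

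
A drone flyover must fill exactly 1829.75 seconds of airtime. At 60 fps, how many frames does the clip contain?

109785 frames

Frames = 1829.75 × 60 = 109785.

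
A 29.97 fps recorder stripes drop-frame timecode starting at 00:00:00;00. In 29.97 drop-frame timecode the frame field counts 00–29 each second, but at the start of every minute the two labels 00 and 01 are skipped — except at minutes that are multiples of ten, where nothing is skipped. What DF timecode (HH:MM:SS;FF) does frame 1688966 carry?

Ten DF minutes hold 17982 frames, so frame 1688966 lies in block 93 (frames 1672326–1690307) with 16640 frames into that block.
The block's first minute is 1800 frames and the rest 1798 each; 16640 frames reaches minute 9, so 93 × 18 + 9 × 2 = 1692 labels have been skipped so far.
Adding those back, label number 1688966 + 1692 = 1690658 at 30 labels/s is 56355 s + 8 f = 15 h 39 min 15 s frame 8, i.e. 15:39:15;08.

15:39:15;08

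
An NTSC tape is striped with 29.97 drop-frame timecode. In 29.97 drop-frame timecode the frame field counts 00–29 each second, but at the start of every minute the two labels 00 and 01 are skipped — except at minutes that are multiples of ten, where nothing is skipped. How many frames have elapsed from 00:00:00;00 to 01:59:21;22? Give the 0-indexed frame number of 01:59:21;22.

214636

Complete 10-minute blocks: 11, each 17982 frames → 197802.
Remaining 9 whole minutes in the current block: 1800 + 8 × 1798 = 16184 frames.
Within the current minute: 21 × 30 + 22 − 2 = 650 (labels ;00/;01 skipped at this minute). Total = 197802 + 16184 + 650 = 214636.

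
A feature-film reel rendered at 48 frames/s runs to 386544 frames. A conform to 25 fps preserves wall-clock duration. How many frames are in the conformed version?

Target frames = source frames × (target rate / source rate) = 386544 × (25)/(48) = 386544 × 25/48 = 201325.

201325 frames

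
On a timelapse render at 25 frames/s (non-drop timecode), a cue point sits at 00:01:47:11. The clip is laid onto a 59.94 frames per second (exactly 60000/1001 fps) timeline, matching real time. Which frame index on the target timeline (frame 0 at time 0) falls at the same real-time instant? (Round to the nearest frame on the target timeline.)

Source frame index: (0×3600 + 1×60 + 47) × 25 + 11 = 2686.
Real time: 2686 / (25) = 2686/25 s.
Target frame: (2686/25) × (60000/1001) = 6446400/1001 ≈ 6439.960 → 6440.

frame 6440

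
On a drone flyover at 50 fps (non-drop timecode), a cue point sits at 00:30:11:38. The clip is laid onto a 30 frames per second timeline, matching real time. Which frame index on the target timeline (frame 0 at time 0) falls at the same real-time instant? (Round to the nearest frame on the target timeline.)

frame 54353

Source frame index: (0×3600 + 30×60 + 11) × 50 + 38 = 90588.
Real time: 90588 / (50) = 45294/25 s.
Target frame: (45294/25) × (30) = 271764/5 ≈ 54352.800 → 54353.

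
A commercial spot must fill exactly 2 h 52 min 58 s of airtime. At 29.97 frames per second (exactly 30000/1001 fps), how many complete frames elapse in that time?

2 h 52 min 58 s = 10378 s.
Frames = 10378 × 30000/1001 = 311340000/1001 ≈ 311028.9710.
Complete frames: 311028.

311028 frames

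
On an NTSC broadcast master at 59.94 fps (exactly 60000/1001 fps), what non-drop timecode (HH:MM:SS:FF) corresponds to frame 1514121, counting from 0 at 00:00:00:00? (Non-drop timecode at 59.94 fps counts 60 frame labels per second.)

07:00:35:21

1514121 ÷ 60 = 25235 full seconds, remainder 21 frames.
25235 s = 7 h 0 min 35 s.
Timecode: 07:00:35:21.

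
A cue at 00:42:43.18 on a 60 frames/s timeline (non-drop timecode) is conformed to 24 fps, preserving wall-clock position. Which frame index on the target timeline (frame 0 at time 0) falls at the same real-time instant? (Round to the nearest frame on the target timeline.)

frame 61519

Source frame index: (0×3600 + 42×60 + 43) × 60 + 18 = 153798.
Real time: 153798 / (60) = 25633/10 s.
Target frame: (25633/10) × (24) = 307596/5 ≈ 61519.200 → 61519.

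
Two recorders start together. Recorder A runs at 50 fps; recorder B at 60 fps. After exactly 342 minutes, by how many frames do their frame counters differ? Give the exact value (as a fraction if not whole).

342 min = 20520 s.
A emits 50 × 20520 = 1026000 frames; B emits 60 × 20520 = 1231200.
Difference = 205200 frames; B is ahead of A.

205200 frames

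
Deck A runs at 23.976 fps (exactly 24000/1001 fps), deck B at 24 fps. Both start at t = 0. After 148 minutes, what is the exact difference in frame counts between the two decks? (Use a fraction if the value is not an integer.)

148 min = 8880 s.
A emits 24000/1001 × 8880 = 213120000/1001 frames; B emits 24 × 8880 = 213120.
Difference = 213120/1001 frames (≈ 212.9071); B is ahead of A.

213120/1001 frames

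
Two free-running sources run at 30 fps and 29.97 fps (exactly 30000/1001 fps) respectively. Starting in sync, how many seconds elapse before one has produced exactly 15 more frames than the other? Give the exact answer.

The gap grows by |30000/1001 − 30| = 30/1001 frames per second.
Time for a 15-frame gap: 15 ÷ (30/1001) = 500.5 s.

500.5 seconds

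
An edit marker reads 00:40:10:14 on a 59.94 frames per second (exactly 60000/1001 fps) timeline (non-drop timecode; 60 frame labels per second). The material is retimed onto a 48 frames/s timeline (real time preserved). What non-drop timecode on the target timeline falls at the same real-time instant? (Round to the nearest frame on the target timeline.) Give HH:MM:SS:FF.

00:40:12:31

Source frame index: (0×3600 + 40×60 + 10) × 60 + 14 = 144614.
Real time: 144614 / (60000/1001) = 72379307/30000 s.
Target frame: (72379307/30000) × (48) = 72379307/625 ≈ 115806.891 → 115807.
At 48 labels/s: frame 115807 → 00:40:12:31.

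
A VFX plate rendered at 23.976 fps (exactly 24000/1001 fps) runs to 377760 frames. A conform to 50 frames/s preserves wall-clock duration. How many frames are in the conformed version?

787787 frames

Target frames = source frames × (target rate / source rate) = 377760 × (50)/(24000/1001) = 377760 × 1001/480 = 787787.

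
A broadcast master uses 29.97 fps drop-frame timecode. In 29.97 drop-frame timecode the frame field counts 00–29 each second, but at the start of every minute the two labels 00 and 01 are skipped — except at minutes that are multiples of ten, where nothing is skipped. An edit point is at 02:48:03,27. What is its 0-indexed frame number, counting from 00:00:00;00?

As if non-drop at 30 labels/s: (2 × 3600 + 48 × 60 + 3) × 30 + 27 = 302517.
Minute boundaries passed: 168; those not divisible by 10: 168 − 16 = 152; dropped labels = 2 × 152 = 304.
Actual frame index = 302517 − 304 = 302213.

302213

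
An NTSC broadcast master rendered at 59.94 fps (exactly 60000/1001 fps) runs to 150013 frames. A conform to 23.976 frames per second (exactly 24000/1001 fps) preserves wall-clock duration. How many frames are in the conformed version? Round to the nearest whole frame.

Frames at target rate = 150013 × (24000/1001) / (60000/1001) = 300026/5 ≈ 60005.200.
Nearest whole frame: 60005.

60005 frames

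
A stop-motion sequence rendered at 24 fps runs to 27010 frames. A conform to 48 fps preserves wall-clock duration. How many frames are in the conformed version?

54020 frames

Target frames = source frames × (target rate / source rate) = 27010 × (48)/(24) = 27010 × 2 = 54020.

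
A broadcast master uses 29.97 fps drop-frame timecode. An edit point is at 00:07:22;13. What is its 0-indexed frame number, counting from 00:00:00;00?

13259

Complete 10-minute blocks: 0, each 17982 frames → 0.
Remaining 7 whole minutes in the current block: 1800 + 6 × 1798 = 12588 frames.
Within the current minute: 22 × 30 + 13 − 2 = 671 (labels ;00/;01 skipped at this minute). Total = 0 + 12588 + 671 = 13259.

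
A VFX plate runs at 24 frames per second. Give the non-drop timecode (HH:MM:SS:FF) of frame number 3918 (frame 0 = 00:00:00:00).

3918 ÷ 24 = 163 full seconds, remainder 6 frames.
163 s = 0 h 2 min 43 s.
Timecode: 00:02:43:06.

00:02:43:06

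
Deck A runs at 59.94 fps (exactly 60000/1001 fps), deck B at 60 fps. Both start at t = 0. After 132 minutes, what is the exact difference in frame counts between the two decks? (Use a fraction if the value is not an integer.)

43200/91 frames

132 min = 7920 s.
A emits 60000/1001 × 7920 = 43200000/91 frames; B emits 60 × 7920 = 475200.
Difference = 43200/91 frames (≈ 474.7253); B is ahead of A.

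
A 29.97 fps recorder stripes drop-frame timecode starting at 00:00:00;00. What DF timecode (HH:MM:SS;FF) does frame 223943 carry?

02:04:32;07

Ten DF minutes hold 17982 frames, so frame 223943 lies in block 12 (frames 215784–233765) with 8159 frames into that block.
The block's first minute is 1800 frames and the rest 1798 each; 8159 frames reaches minute 4, so 12 × 18 + 4 × 2 = 224 labels have been skipped so far.
Adding those back, label number 223943 + 224 = 224167 at 30 labels/s is 7472 s + 7 f = 2 h 4 min 32 s frame 7, i.e. 02:04:32;07.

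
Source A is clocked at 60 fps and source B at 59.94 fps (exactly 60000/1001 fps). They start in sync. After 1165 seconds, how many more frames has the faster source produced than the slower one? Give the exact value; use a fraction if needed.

69900/1001 frames

A emits 60 × 1165 = 69900 frames; B emits 60000/1001 × 1165 = 69900000/1001.
Difference = 69900/1001 frames (≈ 69.8302); B is behind A.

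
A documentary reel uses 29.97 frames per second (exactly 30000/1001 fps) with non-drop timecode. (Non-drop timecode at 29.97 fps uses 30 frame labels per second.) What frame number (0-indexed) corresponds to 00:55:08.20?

99260

Total seconds to the label: (0 × 3600 + 55 × 60 + 8) = 3308.
Frame index = 3308 × 30 + 20 = 99260.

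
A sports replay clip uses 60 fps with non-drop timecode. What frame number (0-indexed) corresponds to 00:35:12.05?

Total seconds to the label: (0 × 3600 + 35 × 60 + 12) = 2112.
Frame index = 2112 × 60 + 5 = 126725.

frame 126725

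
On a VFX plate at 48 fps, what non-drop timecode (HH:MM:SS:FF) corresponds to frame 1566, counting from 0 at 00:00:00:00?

00:00:32:30

1566 ÷ 48 = 32 full seconds, remainder 30 frames.
32 s = 0 h 0 min 32 s.
Timecode: 00:00:32:30.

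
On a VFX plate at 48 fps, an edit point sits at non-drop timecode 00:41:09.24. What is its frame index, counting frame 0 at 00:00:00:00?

118536

Total seconds to the label: (0 × 3600 + 41 × 60 + 9) = 2469.
Frame index = 2469 × 48 + 24 = 118536.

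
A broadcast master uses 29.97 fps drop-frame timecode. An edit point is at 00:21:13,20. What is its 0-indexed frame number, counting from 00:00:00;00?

38172

Complete 10-minute blocks: 2, each 17982 frames → 35964.
Remaining 1 whole minute in the current block: 1800 + 0 × 1798 = 1800 frames.
Within the current minute: 13 × 30 + 20 − 2 = 408 (labels ;00/;01 skipped at this minute). Total = 35964 + 1800 + 408 = 38172.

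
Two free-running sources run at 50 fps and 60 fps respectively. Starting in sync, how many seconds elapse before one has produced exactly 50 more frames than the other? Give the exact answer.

The gap grows by |60 − 50| = 10 frames per second.
Time for a 50-frame gap: 50 ÷ (10) = 5 s.

5 seconds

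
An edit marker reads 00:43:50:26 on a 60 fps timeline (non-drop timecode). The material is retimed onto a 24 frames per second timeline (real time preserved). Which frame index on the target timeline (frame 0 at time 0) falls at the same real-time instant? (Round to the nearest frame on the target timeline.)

frame 63130

Source frame index: (0×3600 + 43×60 + 50) × 60 + 26 = 157826.
Real time: 157826 / (60) = 78913/30 s.
Target frame: (78913/30) × (24) = 315652/5 ≈ 63130.400 → 63130.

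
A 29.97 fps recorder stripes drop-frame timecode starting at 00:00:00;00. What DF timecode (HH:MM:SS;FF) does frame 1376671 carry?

12:45:34;29

Ten DF minutes hold 17982 frames, so frame 1376671 lies in block 76 (frames 1366632–1384613) with 10039 frames into that block.
The block's first minute is 1800 frames and the rest 1798 each; 10039 frames reaches minute 5, so 76 × 18 + 5 × 2 = 1378 labels have been skipped so far.
Adding those back, label number 1376671 + 1378 = 1378049 at 30 labels/s is 45934 s + 29 f = 12 h 45 min 34 s frame 29, i.e. 12:45:34;29.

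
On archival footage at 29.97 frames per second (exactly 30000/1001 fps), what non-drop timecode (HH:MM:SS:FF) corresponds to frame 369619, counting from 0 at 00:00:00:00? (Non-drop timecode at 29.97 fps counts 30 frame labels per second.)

03:25:20:19

369619 ÷ 30 = 12320 full seconds, remainder 19 frames.
12320 s = 3 h 25 min 20 s.
Timecode: 03:25:20:19.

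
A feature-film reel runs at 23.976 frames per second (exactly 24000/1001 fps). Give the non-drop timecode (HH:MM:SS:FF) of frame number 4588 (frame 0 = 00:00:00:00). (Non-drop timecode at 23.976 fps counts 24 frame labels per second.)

4588 ÷ 24 = 191 full seconds, remainder 4 frames.
191 s = 0 h 3 min 11 s.
Timecode: 00:03:11:04.

00:03:11:04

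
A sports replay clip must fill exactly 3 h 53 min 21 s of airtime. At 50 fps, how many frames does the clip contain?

700050 frames

3 h 53 min 21 s = 14001 s.
Frames = 14001 × 50 = 700050.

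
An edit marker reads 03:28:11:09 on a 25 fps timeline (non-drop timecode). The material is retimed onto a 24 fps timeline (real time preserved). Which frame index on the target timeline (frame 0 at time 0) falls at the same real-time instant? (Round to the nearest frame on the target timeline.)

frame 299793

Source frame index: (3×3600 + 28×60 + 11) × 25 + 9 = 312284.
Real time: 312284 / (25) = 312284/25 s.
Target frame: (312284/25) × (24) = 7494816/25 ≈ 299792.640 → 299793.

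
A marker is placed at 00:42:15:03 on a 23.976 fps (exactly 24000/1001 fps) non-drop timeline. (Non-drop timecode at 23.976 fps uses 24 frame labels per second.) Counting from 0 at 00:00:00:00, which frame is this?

Total seconds to the label: (0 × 3600 + 42 × 60 + 15) = 2535.
Frame index = 2535 × 24 + 3 = 60843.

frame 60843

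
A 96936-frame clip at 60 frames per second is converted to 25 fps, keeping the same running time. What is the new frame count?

40390 frames

Target frames = source frames × (target rate / source rate) = 96936 × (25)/(60) = 96936 × 5/12 = 40390.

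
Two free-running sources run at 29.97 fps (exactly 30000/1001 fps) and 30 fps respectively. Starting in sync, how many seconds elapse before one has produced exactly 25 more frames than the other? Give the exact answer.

The gap grows by |30 − 30000/1001| = 30/1001 frames per second.
Time for a 25-frame gap: 25 ÷ (30/1001) = 5005/6 s.

5005/6 seconds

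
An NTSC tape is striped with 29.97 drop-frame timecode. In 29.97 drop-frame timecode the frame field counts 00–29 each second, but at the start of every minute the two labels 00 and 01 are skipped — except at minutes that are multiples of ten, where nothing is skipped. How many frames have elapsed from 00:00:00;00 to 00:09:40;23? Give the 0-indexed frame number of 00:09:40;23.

17405

Complete 10-minute blocks: 0, each 17982 frames → 0.
Remaining 9 whole minutes in the current block: 1800 + 8 × 1798 = 16184 frames.
Within the current minute: 40 × 30 + 23 − 2 = 1221 (labels ;00/;01 skipped at this minute). Total = 0 + 16184 + 1221 = 17405.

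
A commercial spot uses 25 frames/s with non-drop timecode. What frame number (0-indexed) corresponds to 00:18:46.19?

28169

Total seconds to the label: (0 × 3600 + 18 × 60 + 46) = 1126.
Frame index = 1126 × 25 + 19 = 28169.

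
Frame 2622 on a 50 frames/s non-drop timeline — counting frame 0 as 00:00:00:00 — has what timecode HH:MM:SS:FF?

00:00:52:22

2622 ÷ 50 = 52 full seconds, remainder 22 frames.
52 s = 0 h 0 min 52 s.
Timecode: 00:00:52:22.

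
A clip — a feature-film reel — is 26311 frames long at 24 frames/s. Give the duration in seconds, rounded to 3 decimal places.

1096.292 seconds

Running time = 26311 × 1/24 = 26311/24 s ≈ 1096.292 s.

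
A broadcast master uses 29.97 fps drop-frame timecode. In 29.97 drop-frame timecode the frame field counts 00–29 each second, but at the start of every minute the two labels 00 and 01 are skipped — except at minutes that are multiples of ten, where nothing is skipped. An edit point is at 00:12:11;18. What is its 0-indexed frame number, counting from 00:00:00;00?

21926

Complete 10-minute blocks: 1, each 17982 frames → 17982.
Remaining 2 whole minutes in the current block: 1800 + 1 × 1798 = 3598 frames.
Within the current minute: 11 × 30 + 18 − 2 = 346 (labels ;00/;01 skipped at this minute). Total = 17982 + 3598 + 346 = 21926.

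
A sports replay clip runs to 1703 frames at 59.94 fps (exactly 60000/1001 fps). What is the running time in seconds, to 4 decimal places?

Running time = 1703 × 1001/60000 = 1704703/60000 s ≈ 28.4117 s.

28.4117 seconds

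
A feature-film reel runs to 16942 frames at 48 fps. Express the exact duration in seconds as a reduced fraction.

8471/24 seconds

Running time = 16942 ÷ (48) = 16942 × 1/48 = 8471/24 s.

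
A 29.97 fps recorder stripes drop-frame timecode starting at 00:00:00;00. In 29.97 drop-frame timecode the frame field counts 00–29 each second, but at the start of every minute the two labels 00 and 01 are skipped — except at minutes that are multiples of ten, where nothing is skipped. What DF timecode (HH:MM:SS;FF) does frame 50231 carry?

00:27:56;01

Ten DF minutes hold 17982 frames, so frame 50231 lies in block 2 (frames 35964–53945) with 14267 frames into that block.
The block's first minute is 1800 frames and the rest 1798 each; 14267 frames reaches minute 7, so 2 × 18 + 7 × 2 = 50 labels have been skipped so far.
Adding those back, label number 50231 + 50 = 50281 at 30 labels/s is 1676 s + 1 f = 0 h 27 min 56 s frame 1, i.e. 00:27:56;01.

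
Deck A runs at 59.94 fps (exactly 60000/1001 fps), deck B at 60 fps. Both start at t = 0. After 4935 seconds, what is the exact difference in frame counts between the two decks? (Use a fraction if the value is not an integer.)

A emits 60000/1001 × 4935 = 42300000/143 frames; B emits 60 × 4935 = 296100.
Difference = 42300/143 frames (≈ 295.8042); B is ahead of A.

42300/143 frames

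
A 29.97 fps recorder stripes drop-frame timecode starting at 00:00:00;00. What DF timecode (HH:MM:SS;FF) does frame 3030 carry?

00:01:41;02

Ten DF minutes hold 17982 frames, so frame 3030 lies in block 0 (frames 0–17981) with 3030 frames into that block.
The block's first minute is 1800 frames and the rest 1798 each; 3030 frames reaches minute 1, so 0 × 18 + 1 × 2 = 2 labels have been skipped so far.
Adding those back, label number 3030 + 2 = 3032 at 30 labels/s is 101 s + 2 f = 0 h 1 min 41 s frame 2, i.e. 00:01:41;02.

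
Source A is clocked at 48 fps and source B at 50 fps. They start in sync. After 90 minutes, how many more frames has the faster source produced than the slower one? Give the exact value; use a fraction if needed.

10800 frames

90 min = 5400 s.
A emits 48 × 5400 = 259200 frames; B emits 50 × 5400 = 270000.
Difference = 10800 frames; B is ahead of A.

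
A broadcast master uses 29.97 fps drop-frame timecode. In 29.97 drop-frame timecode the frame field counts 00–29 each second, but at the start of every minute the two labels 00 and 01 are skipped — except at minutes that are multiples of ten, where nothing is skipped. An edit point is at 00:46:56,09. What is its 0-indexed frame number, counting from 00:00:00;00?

Complete 10-minute blocks: 4, each 17982 frames → 71928.
Remaining 6 whole minutes in the current block: 1800 + 5 × 1798 = 10790 frames.
Within the current minute: 56 × 30 + 9 − 2 = 1687 (labels ;00/;01 skipped at this minute). Total = 71928 + 10790 + 1687 = 84405.

84405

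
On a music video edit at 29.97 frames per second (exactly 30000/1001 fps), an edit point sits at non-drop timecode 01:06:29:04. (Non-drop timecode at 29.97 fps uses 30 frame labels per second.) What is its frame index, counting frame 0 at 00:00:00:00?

Total seconds to the label: (1 × 3600 + 6 × 60 + 29) = 3989.
Frame index = 3989 × 30 + 4 = 119674.

frame 119674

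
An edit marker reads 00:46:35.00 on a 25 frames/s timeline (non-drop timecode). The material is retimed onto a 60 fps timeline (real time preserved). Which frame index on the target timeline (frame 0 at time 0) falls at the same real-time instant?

Source frame index: (0×3600 + 46×60 + 35) × 25 + 0 = 69875.
Real time: 69875 / (25) = 2795 s.
Target frame: (2795) × (60) = 167700.

frame 167700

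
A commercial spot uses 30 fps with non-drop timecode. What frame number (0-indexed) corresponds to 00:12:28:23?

Total seconds to the label: (0 × 3600 + 12 × 60 + 28) = 748.
Frame index = 748 × 30 + 23 = 22463.

22463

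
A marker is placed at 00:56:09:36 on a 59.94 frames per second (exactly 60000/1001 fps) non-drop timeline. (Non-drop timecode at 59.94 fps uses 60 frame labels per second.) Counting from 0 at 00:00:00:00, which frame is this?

Total seconds to the label: (0 × 3600 + 56 × 60 + 9) = 3369.
Frame index = 3369 × 60 + 36 = 202176.

202176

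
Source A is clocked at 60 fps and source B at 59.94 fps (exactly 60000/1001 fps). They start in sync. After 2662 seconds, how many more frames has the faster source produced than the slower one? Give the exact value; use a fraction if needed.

A emits 60 × 2662 = 159720 frames; B emits 60000/1001 × 2662 = 14520000/91.
Difference = 14520/91 frames (≈ 159.5604); B is behind A.

14520/91 frames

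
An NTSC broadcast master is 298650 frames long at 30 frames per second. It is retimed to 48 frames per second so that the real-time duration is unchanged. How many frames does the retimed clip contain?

477840 frames

Target frames = source frames × (target rate / source rate) = 298650 × (48)/(30) = 298650 × 8/5 = 477840.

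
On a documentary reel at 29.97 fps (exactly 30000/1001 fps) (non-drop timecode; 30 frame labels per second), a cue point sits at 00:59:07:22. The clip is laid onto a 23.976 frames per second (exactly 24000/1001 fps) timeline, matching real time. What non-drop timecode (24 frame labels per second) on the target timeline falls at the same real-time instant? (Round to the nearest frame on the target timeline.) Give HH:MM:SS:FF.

Source frame index: (0×3600 + 59×60 + 7) × 30 + 22 = 106432.
Real time: 106432 / (30000/1001) = 6658652/1875 s.
Target frame: (6658652/1875) × (24000/1001) = 425728/5 ≈ 85145.600 → 85146.
At 24 labels/s: frame 85146 → 00:59:07:18.

00:59:07:18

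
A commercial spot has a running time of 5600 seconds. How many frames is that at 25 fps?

140000 frames

Frames = 5600 × 25 = 140000.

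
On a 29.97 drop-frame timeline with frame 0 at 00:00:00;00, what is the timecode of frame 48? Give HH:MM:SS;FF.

00:00:01;18

Each 10-minute DF block holds 10 × 60 × 30 − 9 × 2 = 17982 frames. 48 ÷ 17982 → 0 full blocks, remainder 48.
Within the partial block the first minute is 1800 frames and each further minute 1798, so 0 further minute boundaries passed. Total skipped labels = 18 × 0 + 2 × 0 = 0.
Non-drop label index = 48 + 0 = 48; at 30 labels/s that is 00:00:01:18, i.e. DF 00:00:01;18.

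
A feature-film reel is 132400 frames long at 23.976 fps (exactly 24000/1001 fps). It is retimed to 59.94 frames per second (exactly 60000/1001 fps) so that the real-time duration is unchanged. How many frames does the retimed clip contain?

331000 frames

Target frames = source frames × (target rate / source rate) = 132400 × (60000/1001)/(24000/1001) = 132400 × 5/2 = 331000.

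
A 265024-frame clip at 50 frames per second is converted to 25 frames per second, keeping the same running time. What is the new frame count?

Target frames = source frames × (target rate / source rate) = 265024 × (25)/(50) = 265024 × 1/2 = 132512.

132512 frames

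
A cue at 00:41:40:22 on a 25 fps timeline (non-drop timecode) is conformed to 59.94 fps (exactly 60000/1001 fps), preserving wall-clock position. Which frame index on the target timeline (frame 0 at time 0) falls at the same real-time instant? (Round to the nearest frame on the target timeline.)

Source frame index: (0×3600 + 41×60 + 40) × 25 + 22 = 62522.
Real time: 62522 / (25) = 62522/25 s.
Target frame: (62522/25) × (60000/1001) = 150052800/1001 ≈ 149902.897 → 149903.

frame 149903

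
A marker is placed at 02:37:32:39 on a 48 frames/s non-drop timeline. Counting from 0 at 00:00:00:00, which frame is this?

453735

Total seconds to the label: (2 × 3600 + 37 × 60 + 32) = 9452.
Frame index = 9452 × 48 + 39 = 453735.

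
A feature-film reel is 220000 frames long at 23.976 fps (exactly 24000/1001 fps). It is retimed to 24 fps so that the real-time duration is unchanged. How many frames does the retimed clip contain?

220220 frames

Target frames = source frames × (target rate / source rate) = 220000 × (24)/(24000/1001) = 220000 × 1001/1000 = 220220.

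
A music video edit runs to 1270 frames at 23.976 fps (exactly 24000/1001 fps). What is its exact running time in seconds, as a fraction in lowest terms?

127127/2400 seconds

Running time = 1270 ÷ (24000/1001) = 1270 × 1001/24000 = 127127/2400 s.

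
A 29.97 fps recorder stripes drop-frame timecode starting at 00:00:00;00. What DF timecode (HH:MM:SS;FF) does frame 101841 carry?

00:56:38;03

Ten DF minutes hold 17982 frames, so frame 101841 lies in block 5 (frames 89910–107891) with 11931 frames into that block.
The block's first minute is 1800 frames and the rest 1798 each; 11931 frames reaches minute 6, so 5 × 18 + 6 × 2 = 102 labels have been skipped so far.
Adding those back, label number 101841 + 102 = 101943 at 30 labels/s is 3398 s + 3 f = 0 h 56 min 38 s frame 3, i.e. 00:56:38;03.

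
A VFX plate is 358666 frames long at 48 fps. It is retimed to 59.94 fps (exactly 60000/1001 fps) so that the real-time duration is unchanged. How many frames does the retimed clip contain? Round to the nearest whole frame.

447885 frames

Frames at target rate = 358666 × (60000/1001) / (48) = 5822500/13 ≈ 447884.615.
Nearest whole frame: 447885.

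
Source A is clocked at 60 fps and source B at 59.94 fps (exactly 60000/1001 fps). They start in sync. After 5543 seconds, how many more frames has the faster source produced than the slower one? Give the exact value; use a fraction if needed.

A emits 60 × 5543 = 332580 frames; B emits 60000/1001 × 5543 = 332580000/1001.
Difference = 332580/1001 frames (≈ 332.2478); B is behind A.

332580/1001 frames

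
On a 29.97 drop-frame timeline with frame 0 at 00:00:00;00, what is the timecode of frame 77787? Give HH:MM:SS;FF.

Each 10-minute DF block holds 10 × 60 × 30 − 9 × 2 = 17982 frames. 77787 ÷ 17982 → 4 full blocks, remainder 5859.
Within the partial block the first minute is 1800 frames and each further minute 1798, so 3 further minute boundaries passed. Total skipped labels = 18 × 4 + 2 × 3 = 78.
Non-drop label index = 77787 + 78 = 77865; at 30 labels/s that is 00:43:15:15, i.e. DF 00:43:15;15.

00:43:15;15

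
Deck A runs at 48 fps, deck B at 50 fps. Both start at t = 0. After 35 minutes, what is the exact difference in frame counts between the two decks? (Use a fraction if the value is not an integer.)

35 min = 2100 s.
A emits 48 × 2100 = 100800 frames; B emits 50 × 2100 = 105000.
Difference = 4200 frames; B is ahead of A.

4200 frames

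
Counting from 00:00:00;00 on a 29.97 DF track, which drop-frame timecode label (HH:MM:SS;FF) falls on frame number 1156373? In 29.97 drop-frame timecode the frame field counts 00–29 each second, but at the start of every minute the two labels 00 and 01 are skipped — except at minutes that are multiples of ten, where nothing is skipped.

10:43:04;11

Ten DF minutes hold 17982 frames, so frame 1156373 lies in block 64 (frames 1150848–1168829) with 5525 frames into that block.
The block's first minute is 1800 frames and the rest 1798 each; 5525 frames reaches minute 3, so 64 × 18 + 3 × 2 = 1158 labels have been skipped so far.
Adding those back, label number 1156373 + 1158 = 1157531 at 30 labels/s is 38584 s + 11 f = 10 h 43 min 4 s frame 11, i.e. 10:43:04;11.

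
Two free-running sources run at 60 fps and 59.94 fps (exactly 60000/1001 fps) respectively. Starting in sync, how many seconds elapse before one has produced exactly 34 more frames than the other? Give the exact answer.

The gap grows by |60000/1001 − 60| = 60/1001 frames per second.
Time for a 34-frame gap: 34 ÷ (60/1001) = 17017/30 s.

17017/30 seconds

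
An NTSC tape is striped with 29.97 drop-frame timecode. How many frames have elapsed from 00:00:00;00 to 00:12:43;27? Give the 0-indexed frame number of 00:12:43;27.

As if non-drop at 30 labels/s: (0 × 3600 + 12 × 60 + 43) × 30 + 27 = 22917.
Minute boundaries passed: 12; those not divisible by 10: 12 − 1 = 11; dropped labels = 2 × 11 = 22.
Actual frame index = 22917 − 22 = 22895.

22895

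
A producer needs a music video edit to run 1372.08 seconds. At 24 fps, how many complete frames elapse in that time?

Frames = 1372.08 × 24 = 823248/25 ≈ 32929.9200.
Complete frames: 32929.

32929 frames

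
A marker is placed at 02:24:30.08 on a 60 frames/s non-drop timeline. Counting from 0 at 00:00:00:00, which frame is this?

frame 520208

Total seconds to the label: (2 × 3600 + 24 × 60 + 30) = 8670.
Frame index = 8670 × 60 + 8 = 520208.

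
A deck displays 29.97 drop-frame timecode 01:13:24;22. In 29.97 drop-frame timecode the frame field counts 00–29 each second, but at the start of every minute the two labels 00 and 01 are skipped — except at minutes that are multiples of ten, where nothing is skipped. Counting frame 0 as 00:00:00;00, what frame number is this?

Complete 10-minute blocks: 7, each 17982 frames → 125874.
Remaining 3 whole minutes in the current block: 1800 + 2 × 1798 = 5396 frames.
Within the current minute: 24 × 30 + 22 − 2 = 740 (labels ;00/;01 skipped at this minute). Total = 125874 + 5396 + 740 = 132010.

132010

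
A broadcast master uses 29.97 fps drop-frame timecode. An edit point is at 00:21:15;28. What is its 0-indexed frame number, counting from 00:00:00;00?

Complete 10-minute blocks: 2, each 17982 frames → 35964.
Remaining 1 whole minute in the current block: 1800 + 0 × 1798 = 1800 frames.
Within the current minute: 15 × 30 + 28 − 2 = 476 (labels ;00/;01 skipped at this minute). Total = 35964 + 1800 + 476 = 38240.

38240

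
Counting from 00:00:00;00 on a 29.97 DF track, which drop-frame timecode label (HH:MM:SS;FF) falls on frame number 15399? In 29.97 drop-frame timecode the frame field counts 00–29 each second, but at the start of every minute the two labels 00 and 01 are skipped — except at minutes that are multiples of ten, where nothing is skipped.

Ten DF minutes hold 17982 frames, so frame 15399 lies in block 0 (frames 0–17981) with 15399 frames into that block.
The block's first minute is 1800 frames and the rest 1798 each; 15399 frames reaches minute 8, so 0 × 18 + 8 × 2 = 16 labels have been skipped so far.
Adding those back, label number 15399 + 16 = 15415 at 30 labels/s is 513 s + 25 f = 0 h 8 min 33 s frame 25, i.e. 00:08:33;25.

00:08:33;25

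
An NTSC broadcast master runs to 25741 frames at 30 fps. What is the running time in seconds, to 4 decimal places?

858.0333 seconds

Running time = 25741 × 1/30 = 25741/30 s ≈ 858.0333 s.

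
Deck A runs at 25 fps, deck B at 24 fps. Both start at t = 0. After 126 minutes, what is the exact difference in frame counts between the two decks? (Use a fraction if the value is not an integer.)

7560 frames

126 min = 7560 s.
A emits 25 × 7560 = 189000 frames; B emits 24 × 7560 = 181440.
Difference = 7560 frames; B is behind A.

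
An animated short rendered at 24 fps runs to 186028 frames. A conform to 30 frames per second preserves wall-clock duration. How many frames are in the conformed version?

232535 frames

Target frames = source frames × (target rate / source rate) = 186028 × (30)/(24) = 186028 × 5/4 = 232535.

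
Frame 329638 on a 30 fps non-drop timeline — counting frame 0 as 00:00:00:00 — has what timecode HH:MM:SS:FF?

329638 ÷ 30 = 10987 full seconds, remainder 28 frames.
10987 s = 3 h 3 min 7 s.
Timecode: 03:03:07:28.

03:03:07:28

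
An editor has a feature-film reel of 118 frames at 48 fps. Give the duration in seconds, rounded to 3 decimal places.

2.458 seconds

Running time = 118 × 1/48 = 59/24 s ≈ 2.458 s.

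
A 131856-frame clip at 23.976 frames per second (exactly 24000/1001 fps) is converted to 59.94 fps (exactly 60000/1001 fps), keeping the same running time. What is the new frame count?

Frames at target rate = 131856 × (60000/1001) / (24000/1001) = 329640.

329640 frames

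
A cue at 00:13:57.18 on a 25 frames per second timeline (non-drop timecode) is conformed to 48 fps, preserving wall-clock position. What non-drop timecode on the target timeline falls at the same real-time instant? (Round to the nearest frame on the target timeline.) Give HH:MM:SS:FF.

00:13:57:35

Source frame index: (0×3600 + 13×60 + 57) × 25 + 18 = 20943.
Real time: 20943 / (25) = 20943/25 s.
Target frame: (20943/25) × (48) = 1005264/25 ≈ 40210.560 → 40211.
At 48 labels/s: frame 40211 → 00:13:57:35.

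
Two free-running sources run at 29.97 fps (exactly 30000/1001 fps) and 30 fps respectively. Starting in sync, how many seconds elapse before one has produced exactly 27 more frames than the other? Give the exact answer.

900.9 seconds

The gap grows by |30 − 30000/1001| = 30/1001 frames per second.
Time for a 27-frame gap: 27 ÷ (30/1001) = 900.9 s.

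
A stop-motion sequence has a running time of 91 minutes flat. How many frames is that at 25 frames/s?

91 min = 5460 s.
Frames = 5460 × 25 = 136500.

136500 frames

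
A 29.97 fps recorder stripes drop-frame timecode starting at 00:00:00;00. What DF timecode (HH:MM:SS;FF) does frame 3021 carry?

Each 10-minute DF block holds 10 × 60 × 30 − 9 × 2 = 17982 frames. 3021 ÷ 17982 → 0 full blocks, remainder 3021.
Within the partial block the first minute is 1800 frames and each further minute 1798, so 1 further minute boundary passed. Total skipped labels = 18 × 0 + 2 × 1 = 2.
Non-drop label index = 3021 + 2 = 3023; at 30 labels/s that is 00:01:40:23, i.e. DF 00:01:40;23.

00:01:40;23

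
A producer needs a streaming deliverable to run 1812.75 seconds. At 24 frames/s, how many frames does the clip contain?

Frames = 1812.75 × 24 = 43506.

43506 frames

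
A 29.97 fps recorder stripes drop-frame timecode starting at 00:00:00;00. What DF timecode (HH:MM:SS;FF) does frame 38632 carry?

00:21:29;00

Each 10-minute DF block holds 10 × 60 × 30 − 9 × 2 = 17982 frames. 38632 ÷ 17982 → 2 full blocks, remainder 2668.
Within the partial block the first minute is 1800 frames and each further minute 1798, so 1 further minute boundary passed. Total skipped labels = 18 × 2 + 2 × 1 = 38.
Non-drop label index = 38632 + 38 = 38670; at 30 labels/s that is 00:21:29:00, i.e. DF 00:21:29;00.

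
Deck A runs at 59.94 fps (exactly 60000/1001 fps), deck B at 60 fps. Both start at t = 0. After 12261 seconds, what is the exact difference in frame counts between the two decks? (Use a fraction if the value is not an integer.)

A emits 60000/1001 × 12261 = 735660000/1001 frames; B emits 60 × 12261 = 735660.
Difference = 735660/1001 frames (≈ 734.9251); B is ahead of A.

735660/1001 frames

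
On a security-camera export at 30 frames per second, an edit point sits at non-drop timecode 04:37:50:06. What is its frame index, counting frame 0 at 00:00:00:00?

500106

Total seconds to the label: (4 × 3600 + 37 × 60 + 50) = 16670.
Frame index = 16670 × 30 + 6 = 500106.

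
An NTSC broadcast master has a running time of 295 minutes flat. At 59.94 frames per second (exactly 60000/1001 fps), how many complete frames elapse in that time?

295 min = 17700 s.
Frames = 17700 × 60000/1001 = 1062000000/1001 ≈ 1060939.0609.
Complete frames: 1060939.

1060939 frames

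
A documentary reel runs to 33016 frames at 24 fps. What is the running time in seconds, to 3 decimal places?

Running time = 33016 × 1/24 = 4127/3 s ≈ 1375.667 s.

1375.667 seconds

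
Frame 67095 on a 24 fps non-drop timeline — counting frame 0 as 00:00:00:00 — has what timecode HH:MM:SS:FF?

67095 ÷ 24 = 2795 full seconds, remainder 15 frames.
2795 s = 0 h 46 min 35 s.
Timecode: 00:46:35:15.

00:46:35:15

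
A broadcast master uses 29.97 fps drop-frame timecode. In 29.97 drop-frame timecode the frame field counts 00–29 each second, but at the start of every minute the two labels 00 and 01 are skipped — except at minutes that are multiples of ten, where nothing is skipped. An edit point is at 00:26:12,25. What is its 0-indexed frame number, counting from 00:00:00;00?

Complete 10-minute blocks: 2, each 17982 frames → 35964.
Remaining 6 whole minutes in the current block: 1800 + 5 × 1798 = 10790 frames.
Within the current minute: 12 × 30 + 25 − 2 = 383 (labels ;00/;01 skipped at this minute). Total = 35964 + 10790 + 383 = 47137.

47137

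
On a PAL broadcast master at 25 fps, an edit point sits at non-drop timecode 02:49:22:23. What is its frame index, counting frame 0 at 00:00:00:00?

254073

Total seconds to the label: (2 × 3600 + 49 × 60 + 22) = 10162.
Frame index = 10162 × 25 + 23 = 254073.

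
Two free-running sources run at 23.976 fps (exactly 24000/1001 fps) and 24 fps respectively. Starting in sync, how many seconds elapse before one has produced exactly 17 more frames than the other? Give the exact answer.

The gap grows by |24 − 24000/1001| = 24/1001 frames per second.
Time for a 17-frame gap: 17 ÷ (24/1001) = 17017/24 s.

17017/24 seconds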